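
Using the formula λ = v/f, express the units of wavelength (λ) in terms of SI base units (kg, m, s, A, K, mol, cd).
Units of each symbol in λ = v/f:
  v (wave speed): m/s
  f (frequency): 1/s  → in the denominator, contributes s

Multiplying the contributions: [m/s] · [s]
Adding exponents of each base unit: m: 1
SI base units of wavelength: m

Answer: m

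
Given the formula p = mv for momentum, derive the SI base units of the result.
Units of each symbol in p = mv:
  m (mass): kg
  v (velocity): m/s

Multiplying the contributions: [kg] · [m/s]
Adding exponents of each base unit: kg: 1, m: 1, s: -1
SI base units of momentum: kg·m/s

Answer: kg·m/s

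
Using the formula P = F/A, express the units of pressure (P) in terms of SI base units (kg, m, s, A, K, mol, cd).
Units of each symbol in P = F/A:
  F (force): kg·m/s²
  A (area): m²  → in the denominator, contributes 1/m²

Multiplying the contributions: [kg·m/s²] · [1/m²]
Adding exponents of each base unit: kg: 1, m: -1, s: -2
SI base units of pressure: kg/(m·s²)

Answer: kg/(m·s²)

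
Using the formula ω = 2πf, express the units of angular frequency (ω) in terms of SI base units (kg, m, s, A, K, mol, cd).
Units of each symbol in ω = 2πf:
  f (frequency): 1/s
  The factor 2π is dimensionless.

Multiplying the contributions: [1/s]
Adding exponents of each base unit: s: -1
SI base units of angular frequency: 1/s

Answer: 1/s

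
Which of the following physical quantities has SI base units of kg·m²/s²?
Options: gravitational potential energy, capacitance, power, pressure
Checking the SI base units of each option:
  gravitational potential energy (U = -GMm/r): kg·m²/s²  ✓ matches
  capacitance (C = Q/V): s⁴·A²/(kg·m²)  ✗
  power (P = W/t): kg·m²/s³  ✗
  pressure (P = F/A): kg/(m·s²)  ✗

Only gravitational potential energy has units kg·m²/s².

Answer: gravitational potential energy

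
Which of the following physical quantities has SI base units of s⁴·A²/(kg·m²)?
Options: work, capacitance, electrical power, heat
Checking the SI base units of each option:
  work (W = Fd): kg·m²/s²  ✗
  capacitance (C = Q/V): s⁴·A²/(kg·m²)  ✓ matches
  electrical power (P = IV): kg·m²/s³  ✗
  heat (Q = mcΔT): kg·m²/s²  ✗

Only capacitance has units s⁴·A²/(kg·m²).

Answer: capacitance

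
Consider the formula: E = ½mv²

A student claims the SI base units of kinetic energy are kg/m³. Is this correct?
Units of each symbol in E = ½mv²:
  m (mass): kg
  v (speed): m/s  → to the power 2, contributes m²/s²
  The factor ½ is dimensionless.

Multiplying the contributions: [kg] · [m²/s²]
Adding exponents of each base unit: kg: 1, m: 2, s: -2
SI base units of kinetic energy: kg·m²/s²

The claimed units kg/m³ (exponents kg: 1, m: -3) do not match the derived units kg·m²/s² (exponents kg: 1, m: 2, s: -2), so the claim is incorrect.

Answer: No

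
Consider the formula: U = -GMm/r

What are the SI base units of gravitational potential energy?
Units of each symbol in U = -GMm/r:
  G (gravitational constant): m³/(kg·s²)
  M (mass): kg
  m (mass): kg
  r (distance): m  → in the denominator, contributes 1/m
  The minus sign does not affect the units.

Multiplying the contributions: [m³/(kg·s²)] · [kg] · [kg] · [1/m]
Adding exponents of each base unit: kg: 1, m: 2, s: -2
SI base units of gravitational potential energy: kg·m²/s²

Answer: kg·m²/s²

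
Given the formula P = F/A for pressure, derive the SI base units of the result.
Units of each symbol in P = F/A:
  F (force): kg·m/s²
  A (area): m²  → in the denominator, contributes 1/m²

Multiplying the contributions: [kg·m/s²] · [1/m²]
Adding exponents of each base unit: kg: 1, m: -1, s: -2
SI base units of pressure: kg/(m·s²)

Answer: kg/(m·s²)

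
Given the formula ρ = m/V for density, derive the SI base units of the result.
Units of each symbol in ρ = m/V:
  m (mass): kg
  V (volume): m³  → in the denominator, contributes 1/m³

Multiplying the contributions: [kg] · [1/m³]
Adding exponents of each base unit: kg: 1, m: -3
SI base units of density: kg/m³

Answer: kg/m³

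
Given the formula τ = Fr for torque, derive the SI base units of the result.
Units of each symbol in τ = Fr:
  F (force): kg·m/s²
  r (lever arm): m

Multiplying the contributions: [kg·m/s²] · [m]
Adding exponents of each base unit: kg: 1, m: 2, s: -2
SI base units of torque: kg·m²/s²

Answer: kg·m²/s²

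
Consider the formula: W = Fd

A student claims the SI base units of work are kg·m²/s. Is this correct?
Units of each symbol in W = Fd:
  F (force): kg·m/s²
  d (displacement): m

Multiplying the contributions: [kg·m/s²] · [m]
Adding exponents of each base unit: kg: 1, m: 2, s: -2
SI base units of work: kg·m²/s²

The claimed units kg·m²/s (exponents kg: 1, m: 2, s: -1) do not match the derived units kg·m²/s² (exponents kg: 1, m: 2, s: -2), so the claim is incorrect.

Answer: No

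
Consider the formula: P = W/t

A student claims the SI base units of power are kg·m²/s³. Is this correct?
Units of each symbol in P = W/t:
  W (work): kg·m²/s²
  t (time): s  → in the denominator, contributes 1/s

Multiplying the contributions: [kg·m²/s²] · [1/s]
Adding exponents of each base unit: kg: 1, m: 2, s: -3
SI base units of power: kg·m²/s³

The claimed units kg·m²/s³ match the derived units, so the claim is correct.

Answer: Yes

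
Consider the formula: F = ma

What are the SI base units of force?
Units of each symbol in F = ma:
  m (mass): kg
  a (acceleration): m/s²

Multiplying the contributions: [kg] · [m/s²]
Adding exponents of each base unit: kg: 1, m: 1, s: -2
SI base units of force: kg·m/s²

Answer: kg·m/s²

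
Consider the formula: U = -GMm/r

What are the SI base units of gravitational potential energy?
Units of each symbol in U = -GMm/r:
  G (gravitational constant): m³/(kg·s²)
  M (mass): kg
  m (mass): kg
  r (distance): m  → in the denominator, contributes 1/m
  The minus sign does not affect the units.

Multiplying the contributions: [m³/(kg·s²)] · [kg] · [kg] · [1/m]
Adding exponents of each base unit: kg: 1, m: 2, s: -2
SI base units of gravitational potential energy: kg·m²/s²

Answer: kg·m²/s²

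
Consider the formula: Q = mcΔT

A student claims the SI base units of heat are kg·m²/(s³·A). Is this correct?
Units of each symbol in Q = mcΔT:
  m (mass): kg
  c (specific heat capacity, in J/(kg·K)): m²/(s²·K)
  ΔT (temperature change): K

Multiplying the contributions: [kg] · [m²/(s²·K)] · [K]
Adding exponents of each base unit: kg: 1, m: 2, s: -2
SI base units of heat: kg·m²/s²

The claimed units kg·m²/(s³·A) (exponents kg: 1, m: 2, s: -3, A: -1) do not match the derived units kg·m²/s² (exponents kg: 1, m: 2, s: -2), so the claim is incorrect.

Answer: No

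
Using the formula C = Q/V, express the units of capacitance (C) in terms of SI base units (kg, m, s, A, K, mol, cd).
Units of each symbol in C = Q/V:
  Q (charge, in coulombs): s·A
  V (voltage, in volts): kg·m²/(s³·A)  → in the denominator, contributes s³·A/(kg·m²)

Multiplying the contributions: [s·A] · [s³·A/(kg·m²)]
Adding exponents of each base unit: kg: -1, m: -2, s: 4, A: 2
SI base units of capacitance: s⁴·A²/(kg·m²)

Answer: s⁴·A²/(kg·m²)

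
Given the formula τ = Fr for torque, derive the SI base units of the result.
Units of each symbol in τ = Fr:
  F (force): kg·m/s²
  r (lever arm): m

Multiplying the contributions: [kg·m/s²] · [m]
Adding exponents of each base unit: kg: 1, m: 2, s: -2
SI base units of torque: kg·m²/s²

Answer: kg·m²/s²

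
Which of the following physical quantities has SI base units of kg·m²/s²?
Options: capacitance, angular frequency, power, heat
Checking the SI base units of each option:
  capacitance (C = Q/V): s⁴·A²/(kg·m²)  ✗
  angular frequency (ω = 2πf): 1/s  ✗
  power (P = W/t): kg·m²/s³  ✗
  heat (Q = mcΔT): kg·m²/s²  ✓ matches

Only heat has units kg·m²/s².

Answer: heat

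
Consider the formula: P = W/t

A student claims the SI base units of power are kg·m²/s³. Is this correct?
Units of each symbol in P = W/t:
  W (work): kg·m²/s²
  t (time): s  → in the denominator, contributes 1/s

Multiplying the contributions: [kg·m²/s²] · [1/s]
Adding exponents of each base unit: kg: 1, m: 2, s: -3
SI base units of power: kg·m²/s³

The claimed units kg·m²/s³ match the derived units, so the claim is correct.

Answer: Yes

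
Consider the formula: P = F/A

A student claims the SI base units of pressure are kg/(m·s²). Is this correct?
Units of each symbol in P = F/A:
  F (force): kg·m/s²
  A (area): m²  → in the denominator, contributes 1/m²

Multiplying the contributions: [kg·m/s²] · [1/m²]
Adding exponents of each base unit: kg: 1, m: -1, s: -2
SI base units of pressure: kg/(m·s²)

The claimed units kg/(m·s²) match the derived units, so the claim is correct.

Answer: Yes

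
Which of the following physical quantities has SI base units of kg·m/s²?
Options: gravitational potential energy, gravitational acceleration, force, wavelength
Checking the SI base units of each option:
  gravitational potential energy (U = -GMm/r): kg·m²/s²  ✗
  gravitational acceleration (g = GM/r²): m/s²  ✗
  force (F = ma): kg·m/s²  ✓ matches
  wavelength (λ = v/f): m  ✗

Only force has units kg·m/s².

Answer: force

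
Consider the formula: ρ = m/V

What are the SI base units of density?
Units of each symbol in ρ = m/V:
  m (mass): kg
  V (volume): m³  → in the denominator, contributes 1/m³

Multiplying the contributions: [kg] · [1/m³]
Adding exponents of each base unit: kg: 1, m: -3
SI base units of density: kg/m³

Answer: kg/m³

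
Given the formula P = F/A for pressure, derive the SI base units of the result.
Units of each symbol in P = F/A:
  F (force): kg·m/s²
  A (area): m²  → in the denominator, contributes 1/m²

Multiplying the contributions: [kg·m/s²] · [1/m²]
Adding exponents of each base unit: kg: 1, m: -1, s: -2
SI base units of pressure: kg/(m·s²)

Answer: kg/(m·s²)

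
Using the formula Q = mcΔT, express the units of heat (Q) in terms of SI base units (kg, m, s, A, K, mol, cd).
Units of each symbol in Q = mcΔT:
  m (mass): kg
  c (specific heat capacity, in J/(kg·K)): m²/(s²·K)
  ΔT (temperature change): K

Multiplying the contributions: [kg] · [m²/(s²·K)] · [K]
Adding exponents of each base unit: kg: 1, m: 2, s: -2
SI base units of heat: kg·m²/s²

Answer: kg·m²/s²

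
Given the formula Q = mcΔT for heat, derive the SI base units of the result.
Units of each symbol in Q = mcΔT:
  m (mass): kg
  c (specific heat capacity, in J/(kg·K)): m²/(s²·K)
  ΔT (temperature change): K

Multiplying the contributions: [kg] · [m²/(s²·K)] · [K]
Adding exponents of each base unit: kg: 1, m: 2, s: -2
SI base units of heat: kg·m²/s²

Answer: kg·m²/s²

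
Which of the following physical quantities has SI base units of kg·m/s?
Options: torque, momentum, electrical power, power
Checking the SI base units of each option:
  torque (τ = Fr): kg·m²/s²  ✗
  momentum (p = mv): kg·m/s  ✓ matches
  electrical power (P = IV): kg·m²/s³  ✗
  power (P = W/t): kg·m²/s³  ✗

Only momentum has units kg·m/s.

Answer: momentum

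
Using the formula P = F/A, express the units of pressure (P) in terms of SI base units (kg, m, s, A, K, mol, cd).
Units of each symbol in P = F/A:
  F (force): kg·m/s²
  A (area): m²  → in the denominator, contributes 1/m²

Multiplying the contributions: [kg·m/s²] · [1/m²]
Adding exponents of each base unit: kg: 1, m: -1, s: -2
SI base units of pressure: kg/(m·s²)

Answer: kg/(m·s²)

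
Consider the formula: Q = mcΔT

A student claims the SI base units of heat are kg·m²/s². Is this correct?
Units of each symbol in Q = mcΔT:
  m (mass): kg
  c (specific heat capacity, in J/(kg·K)): m²/(s²·K)
  ΔT (temperature change): K

Multiplying the contributions: [kg] · [m²/(s²·K)] · [K]
Adding exponents of each base unit: kg: 1, m: 2, s: -2
SI base units of heat: kg·m²/s²

The claimed units kg·m²/s² match the derived units, so the claim is correct.

Answer: Yes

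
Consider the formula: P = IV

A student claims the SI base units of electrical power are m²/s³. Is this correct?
Units of each symbol in P = IV:
  I (current): A
  V (voltage, in volts): kg·m²/(s³·A)

Multiplying the contributions: [A] · [kg·m²/(s³·A)]
Adding exponents of each base unit: kg: 1, m: 2, s: -3
SI base units of electrical power: kg·m²/s³

The claimed units m²/s³ (exponents m: 2, s: -3) do not match the derived units kg·m²/s³ (exponents kg: 1, m: 2, s: -3), so the claim is incorrect.

Answer: No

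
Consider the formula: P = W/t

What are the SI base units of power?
Units of each symbol in P = W/t:
  W (work): kg·m²/s²
  t (time): s  → in the denominator, contributes 1/s

Multiplying the contributions: [kg·m²/s²] · [1/s]
Adding exponents of each base unit: kg: 1, m: 2, s: -3
SI base units of power: kg·m²/s³

Answer: kg·m²/s³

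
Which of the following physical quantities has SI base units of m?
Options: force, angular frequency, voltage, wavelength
Checking the SI base units of each option:
  force (F = ma): kg·m/s²  ✗
  angular frequency (ω = 2πf): 1/s  ✗
  voltage (V = IR): kg·m²/(s³·A)  ✗
  wavelength (λ = v/f): m  ✓ matches

Only wavelength has units m.

Answer: wavelength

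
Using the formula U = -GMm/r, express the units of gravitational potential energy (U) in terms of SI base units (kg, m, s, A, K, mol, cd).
Units of each symbol in U = -GMm/r:
  G (gravitational constant): m³/(kg·s²)
  M (mass): kg
  m (mass): kg
  r (distance): m  → in the denominator, contributes 1/m
  The minus sign does not affect the units.

Multiplying the contributions: [m³/(kg·s²)] · [kg] · [kg] · [1/m]
Adding exponents of each base unit: kg: 1, m: 2, s: -2
SI base units of gravitational potential energy: kg·m²/s²

Answer: kg·m²/s²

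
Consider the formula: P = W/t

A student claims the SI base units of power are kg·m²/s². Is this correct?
Units of each symbol in P = W/t:
  W (work): kg·m²/s²
  t (time): s  → in the denominator, contributes 1/s

Multiplying the contributions: [kg·m²/s²] · [1/s]
Adding exponents of each base unit: kg: 1, m: 2, s: -3
SI base units of power: kg·m²/s³

The claimed units kg·m²/s² (exponents kg: 1, m: 2, s: -2) do not match the derived units kg·m²/s³ (exponents kg: 1, m: 2, s: -3), so the claim is incorrect.

Answer: No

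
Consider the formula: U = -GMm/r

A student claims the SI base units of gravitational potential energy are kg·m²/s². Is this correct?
Units of each symbol in U = -GMm/r:
  G (gravitational constant): m³/(kg·s²)
  M (mass): kg
  m (mass): kg
  r (distance): m  → in the denominator, contributes 1/m
  The minus sign does not affect the units.

Multiplying the contributions: [m³/(kg·s²)] · [kg] · [kg] · [1/m]
Adding exponents of each base unit: kg: 1, m: 2, s: -2
SI base units of gravitational potential energy: kg·m²/s²

The claimed units kg·m²/s² match the derived units, so the claim is correct.

Answer: Yes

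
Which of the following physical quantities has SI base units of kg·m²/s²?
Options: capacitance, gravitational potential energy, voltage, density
Checking the SI base units of each option:
  capacitance (C = Q/V): s⁴·A²/(kg·m²)  ✗
  gravitational potential energy (U = -GMm/r): kg·m²/s²  ✓ matches
  voltage (V = IR): kg·m²/(s³·A)  ✗
  density (ρ = m/V): kg/m³  ✗

Only gravitational potential energy has units kg·m²/s².

Answer: gravitational potential energy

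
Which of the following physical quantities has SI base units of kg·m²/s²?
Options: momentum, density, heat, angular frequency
Checking the SI base units of each option:
  momentum (p = mv): kg·m/s  ✗
  density (ρ = m/V): kg/m³  ✗
  heat (Q = mcΔT): kg·m²/s²  ✓ matches
  angular frequency (ω = 2πf): 1/s  ✗

Only heat has units kg·m²/s².

Answer: heat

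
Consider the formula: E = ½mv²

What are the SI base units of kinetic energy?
Units of each symbol in E = ½mv²:
  m (mass): kg
  v (speed): m/s  → to the power 2, contributes m²/s²
  The factor ½ is dimensionless.

Multiplying the contributions: [kg] · [m²/s²]
Adding exponents of each base unit: kg: 1, m: 2, s: -2
SI base units of kinetic energy: kg·m²/s²

Answer: kg·m²/s²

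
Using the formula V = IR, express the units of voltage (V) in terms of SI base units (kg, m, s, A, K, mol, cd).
Units of each symbol in V = IR:
  I (current): A
  R (resistance, in ohms): kg·m²/(s³·A²)

Multiplying the contributions: [A] · [kg·m²/(s³·A²)]
Adding exponents of each base unit: kg: 1, m: 2, s: -3, A: -1
SI base units of voltage: kg·m²/(s³·A)

Answer: kg·m²/(s³·A)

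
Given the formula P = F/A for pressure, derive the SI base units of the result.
Units of each symbol in P = F/A:
  F (force): kg·m/s²
  A (area): m²  → in the denominator, contributes 1/m²

Multiplying the contributions: [kg·m/s²] · [1/m²]
Adding exponents of each base unit: kg: 1, m: -1, s: -2
SI base units of pressure: kg/(m·s²)

Answer: kg/(m·s²)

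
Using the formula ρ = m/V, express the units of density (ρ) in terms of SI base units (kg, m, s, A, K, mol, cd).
Units of each symbol in ρ = m/V:
  m (mass): kg
  V (volume): m³  → in the denominator, contributes 1/m³

Multiplying the contributions: [kg] · [1/m³]
Adding exponents of each base unit: kg: 1, m: -3
SI base units of density: kg/m³

Answer: kg/m³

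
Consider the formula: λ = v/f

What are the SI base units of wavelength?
Units of each symbol in λ = v/f:
  v (wave speed): m/s
  f (frequency): 1/s  → in the denominator, contributes s

Multiplying the contributions: [m/s] · [s]
Adding exponents of each base unit: m: 1
SI base units of wavelength: m

Answer: m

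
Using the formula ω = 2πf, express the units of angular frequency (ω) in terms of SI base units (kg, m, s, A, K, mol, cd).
Units of each symbol in ω = 2πf:
  f (frequency): 1/s
  The factor 2π is dimensionless.

Multiplying the contributions: [1/s]
Adding exponents of each base unit: s: -1
SI base units of angular frequency: 1/s

Answer: 1/s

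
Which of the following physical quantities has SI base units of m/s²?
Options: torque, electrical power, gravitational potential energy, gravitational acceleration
Checking the SI base units of each option:
  torque (τ = Fr): kg·m²/s²  ✗
  electrical power (P = IV): kg·m²/s³  ✗
  gravitational potential energy (U = -GMm/r): kg·m²/s²  ✗
  gravitational acceleration (g = GM/r²): m/s²  ✓ matches

Only gravitational acceleration has units m/s².

Answer: gravitational acceleration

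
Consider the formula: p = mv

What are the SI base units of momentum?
Units of each symbol in p = mv:
  m (mass): kg
  v (velocity): m/s

Multiplying the contributions: [kg] · [m/s]
Adding exponents of each base unit: kg: 1, m: 1, s: -1
SI base units of momentum: kg·m/s

Answer: kg·m/s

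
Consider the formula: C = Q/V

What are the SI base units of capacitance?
Units of each symbol in C = Q/V:
  Q (charge, in coulombs): s·A
  V (voltage, in volts): kg·m²/(s³·A)  → in the denominator, contributes s³·A/(kg·m²)

Multiplying the contributions: [s·A] · [s³·A/(kg·m²)]
Adding exponents of each base unit: kg: -1, m: -2, s: 4, A: 2
SI base units of capacitance: s⁴·A²/(kg·m²)

Answer: s⁴·A²/(kg·m²)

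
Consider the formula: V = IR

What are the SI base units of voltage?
Units of each symbol in V = IR:
  I (current): A
  R (resistance, in ohms): kg·m²/(s³·A²)

Multiplying the contributions: [A] · [kg·m²/(s³·A²)]
Adding exponents of each base unit: kg: 1, m: 2, s: -3, A: -1
SI base units of voltage: kg·m²/(s³·A)

Answer: kg·m²/(s³·A)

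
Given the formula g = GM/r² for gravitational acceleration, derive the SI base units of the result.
Units of each symbol in g = GM/r²:
  G (gravitational constant): m³/(kg·s²)
  M (mass): kg
  r (distance): m  → to the power 2 in the denominator, contributes 1/m²

Multiplying the contributions: [m³/(kg·s²)] · [kg] · [1/m²]
Adding exponents of each base unit: m: 1, s: -2
SI base units of gravitational acceleration: m/s²

Answer: m/s²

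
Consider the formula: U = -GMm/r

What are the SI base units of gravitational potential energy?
Units of each symbol in U = -GMm/r:
  G (gravitational constant): m³/(kg·s²)
  M (mass): kg
  m (mass): kg
  r (distance): m  → in the denominator, contributes 1/m
  The minus sign does not affect the units.

Multiplying the contributions: [m³/(kg·s²)] · [kg] · [kg] · [1/m]
Adding exponents of each base unit: kg: 1, m: 2, s: -2
SI base units of gravitational potential energy: kg·m²/s²

Answer: kg·m²/s²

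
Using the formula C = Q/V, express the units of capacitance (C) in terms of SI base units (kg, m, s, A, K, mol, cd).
Units of each symbol in C = Q/V:
  Q (charge, in coulombs): s·A
  V (voltage, in volts): kg·m²/(s³·A)  → in the denominator, contributes s³·A/(kg·m²)

Multiplying the contributions: [s·A] · [s³·A/(kg·m²)]
Adding exponents of each base unit: kg: -1, m: -2, s: 4, A: 2
SI base units of capacitance: s⁴·A²/(kg·m²)

Answer: s⁴·A²/(kg·m²)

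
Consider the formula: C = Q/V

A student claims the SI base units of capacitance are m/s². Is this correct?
Units of each symbol in C = Q/V:
  Q (charge, in coulombs): s·A
  V (voltage, in volts): kg·m²/(s³·A)  → in the denominator, contributes s³·A/(kg·m²)

Multiplying the contributions: [s·A] · [s³·A/(kg·m²)]
Adding exponents of each base unit: kg: -1, m: -2, s: 4, A: 2
SI base units of capacitance: s⁴·A²/(kg·m²)

The claimed units m/s² (exponents m: 1, s: -2) do not match the derived units s⁴·A²/(kg·m²) (exponents kg: -1, m: -2, s: 4, A: 2), so the claim is incorrect.

Answer: No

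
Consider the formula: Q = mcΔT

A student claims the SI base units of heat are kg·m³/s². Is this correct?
Units of each symbol in Q = mcΔT:
  m (mass): kg
  c (specific heat capacity, in J/(kg·K)): m²/(s²·K)
  ΔT (temperature change): K

Multiplying the contributions: [kg] · [m²/(s²·K)] · [K]
Adding exponents of each base unit: kg: 1, m: 2, s: -2
SI base units of heat: kg·m²/s²

The claimed units kg·m³/s² (exponents kg: 1, m: 3, s: -2) do not match the derived units kg·m²/s² (exponents kg: 1, m: 2, s: -2), so the claim is incorrect.

Answer: No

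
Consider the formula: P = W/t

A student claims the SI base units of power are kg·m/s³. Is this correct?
Units of each symbol in P = W/t:
  W (work): kg·m²/s²
  t (time): s  → in the denominator, contributes 1/s

Multiplying the contributions: [kg·m²/s²] · [1/s]
Adding exponents of each base unit: kg: 1, m: 2, s: -3
SI base units of power: kg·m²/s³

The claimed units kg·m/s³ (exponents kg: 1, m: 1, s: -3) do not match the derived units kg·m²/s³ (exponents kg: 1, m: 2, s: -3), so the claim is incorrect.

Answer: No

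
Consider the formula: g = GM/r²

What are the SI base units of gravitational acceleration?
Units of each symbol in g = GM/r²:
  G (gravitational constant): m³/(kg·s²)
  M (mass): kg
  r (distance): m  → to the power 2 in the denominator, contributes 1/m²

Multiplying the contributions: [m³/(kg·s²)] · [kg] · [1/m²]
Adding exponents of each base unit: m: 1, s: -2
SI base units of gravitational acceleration: m/s²

Answer: m/s²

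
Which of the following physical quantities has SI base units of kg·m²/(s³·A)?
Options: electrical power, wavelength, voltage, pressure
Checking the SI base units of each option:
  electrical power (P = IV): kg·m²/s³  ✗
  wavelength (λ = v/f): m  ✗
  voltage (V = IR): kg·m²/(s³·A)  ✓ matches
  pressure (P = F/A): kg/(m·s²)  ✗

Only voltage has units kg·m²/(s³·A).

Answer: voltage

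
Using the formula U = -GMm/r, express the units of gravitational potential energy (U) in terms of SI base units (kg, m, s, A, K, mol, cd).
Units of each symbol in U = -GMm/r:
  G (gravitational constant): m³/(kg·s²)
  M (mass): kg
  m (mass): kg
  r (distance): m  → in the denominator, contributes 1/m
  The minus sign does not affect the units.

Multiplying the contributions: [m³/(kg·s²)] · [kg] · [kg] · [1/m]
Adding exponents of each base unit: kg: 1, m: 2, s: -2
SI base units of gravitational potential energy: kg·m²/s²

Answer: kg·m²/s²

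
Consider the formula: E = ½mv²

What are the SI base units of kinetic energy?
Units of each symbol in E = ½mv²:
  m (mass): kg
  v (speed): m/s  → to the power 2, contributes m²/s²
  The factor ½ is dimensionless.

Multiplying the contributions: [kg] · [m²/s²]
Adding exponents of each base unit: kg: 1, m: 2, s: -2
SI base units of kinetic energy: kg·m²/s²

Answer: kg·m²/s²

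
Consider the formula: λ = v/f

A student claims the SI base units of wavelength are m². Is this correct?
Units of each symbol in λ = v/f:
  v (wave speed): m/s
  f (frequency): 1/s  → in the denominator, contributes s

Multiplying the contributions: [m/s] · [s]
Adding exponents of each base unit: m: 1
SI base units of wavelength: m

The claimed units m² (exponents m: 2) do not match the derived units m (exponents m: 1), so the claim is incorrect.

Answer: No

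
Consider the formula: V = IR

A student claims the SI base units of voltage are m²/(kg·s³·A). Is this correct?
Units of each symbol in V = IR:
  I (current): A
  R (resistance, in ohms): kg·m²/(s³·A²)

Multiplying the contributions: [A] · [kg·m²/(s³·A²)]
Adding exponents of each base unit: kg: 1, m: 2, s: -3, A: -1
SI base units of voltage: kg·m²/(s³·A)

The claimed units m²/(kg·s³·A) (exponents kg: -1, m: 2, s: -3, A: -1) do not match the derived units kg·m²/(s³·A) (exponents kg: 1, m: 2, s: -3, A: -1), so the claim is incorrect.

Answer: No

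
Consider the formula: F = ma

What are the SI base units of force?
Units of each symbol in F = ma:
  m (mass): kg
  a (acceleration): m/s²

Multiplying the contributions: [kg] · [m/s²]
Adding exponents of each base unit: kg: 1, m: 1, s: -2
SI base units of force: kg·m/s²

Answer: kg·m/s²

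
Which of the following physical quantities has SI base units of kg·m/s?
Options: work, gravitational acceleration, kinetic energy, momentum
Checking the SI base units of each option:
  work (W = Fd): kg·m²/s²  ✗
  gravitational acceleration (g = GM/r²): m/s²  ✗
  kinetic energy (E = ½mv²): kg·m²/s²  ✗
  momentum (p = mv): kg·m/s  ✓ matches

Only momentum has units kg·m/s.

Answer: momentum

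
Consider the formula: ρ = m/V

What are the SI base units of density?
Units of each symbol in ρ = m/V:
  m (mass): kg
  V (volume): m³  → in the denominator, contributes 1/m³

Multiplying the contributions: [kg] · [1/m³]
Adding exponents of each base unit: kg: 1, m: -3
SI base units of density: kg/m³

Answer: kg/m³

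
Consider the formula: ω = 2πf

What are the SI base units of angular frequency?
Units of each symbol in ω = 2πf:
  f (frequency): 1/s
  The factor 2π is dimensionless.

Multiplying the contributions: [1/s]
Adding exponents of each base unit: s: -1
SI base units of angular frequency: 1/s

Answer: 1/s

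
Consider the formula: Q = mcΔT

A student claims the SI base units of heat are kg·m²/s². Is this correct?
Units of each symbol in Q = mcΔT:
  m (mass): kg
  c (specific heat capacity, in J/(kg·K)): m²/(s²·K)
  ΔT (temperature change): K

Multiplying the contributions: [kg] · [m²/(s²·K)] · [K]
Adding exponents of each base unit: kg: 1, m: 2, s: -2
SI base units of heat: kg·m²/s²

The claimed units kg·m²/s² match the derived units, so the claim is correct.

Answer: Yes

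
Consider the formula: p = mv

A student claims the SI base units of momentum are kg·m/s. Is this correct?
Units of each symbol in p = mv:
  m (mass): kg
  v (velocity): m/s

Multiplying the contributions: [kg] · [m/s]
Adding exponents of each base unit: kg: 1, m: 1, s: -1
SI base units of momentum: kg·m/s

The claimed units kg·m/s match the derived units, so the claim is correct.

Answer: Yes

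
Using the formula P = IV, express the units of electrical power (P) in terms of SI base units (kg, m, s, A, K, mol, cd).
Units of each symbol in P = IV:
  I (current): A
  V (voltage, in volts): kg·m²/(s³·A)

Multiplying the contributions: [A] · [kg·m²/(s³·A)]
Adding exponents of each base unit: kg: 1, m: 2, s: -3
SI base units of electrical power: kg·m²/s³

Answer: kg·m²/s³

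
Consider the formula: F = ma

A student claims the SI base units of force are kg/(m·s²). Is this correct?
Units of each symbol in F = ma:
  m (mass): kg
  a (acceleration): m/s²

Multiplying the contributions: [kg] · [m/s²]
Adding exponents of each base unit: kg: 1, m: 1, s: -2
SI base units of force: kg·m/s²

The claimed units kg/(m·s²) (exponents kg: 1, m: -1, s: -2) do not match the derived units kg·m/s² (exponents kg: 1, m: 1, s: -2), so the claim is incorrect.

Answer: No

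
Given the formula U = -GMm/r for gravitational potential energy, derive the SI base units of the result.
Units of each symbol in U = -GMm/r:
  G (gravitational constant): m³/(kg·s²)
  M (mass): kg
  m (mass): kg
  r (distance): m  → in the denominator, contributes 1/m
  The minus sign does not affect the units.

Multiplying the contributions: [m³/(kg·s²)] · [kg] · [kg] · [1/m]
Adding exponents of each base unit: kg: 1, m: 2, s: -2
SI base units of gravitational potential energy: kg·m²/s²

Answer: kg·m²/s²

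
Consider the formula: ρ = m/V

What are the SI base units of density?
Units of each symbol in ρ = m/V:
  m (mass): kg
  V (volume): m³  → in the denominator, contributes 1/m³

Multiplying the contributions: [kg] · [1/m³]
Adding exponents of each base unit: kg: 1, m: -3
SI base units of density: kg/m³

Answer: kg/m³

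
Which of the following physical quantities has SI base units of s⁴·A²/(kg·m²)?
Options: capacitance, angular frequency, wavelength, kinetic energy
Checking the SI base units of each option:
  capacitance (C = Q/V): s⁴·A²/(kg·m²)  ✓ matches
  angular frequency (ω = 2πf): 1/s  ✗
  wavelength (λ = v/f): m  ✗
  kinetic energy (E = ½mv²): kg·m²/s²  ✗

Only capacitance has units s⁴·A²/(kg·m²).

Answer: capacitance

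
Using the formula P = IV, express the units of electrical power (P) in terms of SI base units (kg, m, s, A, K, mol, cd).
Units of each symbol in P = IV:
  I (current): A
  V (voltage, in volts): kg·m²/(s³·A)

Multiplying the contributions: [A] · [kg·m²/(s³·A)]
Adding exponents of each base unit: kg: 1, m: 2, s: -3
SI base units of electrical power: kg·m²/s³

Answer: kg·m²/s³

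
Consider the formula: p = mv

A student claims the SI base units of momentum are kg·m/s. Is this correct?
Units of each symbol in p = mv:
  m (mass): kg
  v (velocity): m/s

Multiplying the contributions: [kg] · [m/s]
Adding exponents of each base unit: kg: 1, m: 1, s: -1
SI base units of momentum: kg·m/s

The claimed units kg·m/s match the derived units, so the claim is correct.

Answer: Yes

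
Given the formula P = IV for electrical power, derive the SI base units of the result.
Units of each symbol in P = IV:
  I (current): A
  V (voltage, in volts): kg·m²/(s³·A)

Multiplying the contributions: [A] · [kg·m²/(s³·A)]
Adding exponents of each base unit: kg: 1, m: 2, s: -3
SI base units of electrical power: kg·m²/s³

Answer: kg·m²/s³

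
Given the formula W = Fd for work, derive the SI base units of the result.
Units of each symbol in W = Fd:
  F (force): kg·m/s²
  d (displacement): m

Multiplying the contributions: [kg·m/s²] · [m]
Adding exponents of each base unit: kg: 1, m: 2, s: -2
SI base units of work: kg·m²/s²

Answer: kg·m²/s²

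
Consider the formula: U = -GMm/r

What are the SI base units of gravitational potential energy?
Units of each symbol in U = -GMm/r:
  G (gravitational constant): m³/(kg·s²)
  M (mass): kg
  m (mass): kg
  r (distance): m  → in the denominator, contributes 1/m
  The minus sign does not affect the units.

Multiplying the contributions: [m³/(kg·s²)] · [kg] · [kg] · [1/m]
Adding exponents of each base unit: kg: 1, m: 2, s: -2
SI base units of gravitational potential energy: kg·m²/s²

Answer: kg·m²/s²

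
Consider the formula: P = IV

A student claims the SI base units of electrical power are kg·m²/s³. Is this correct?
Units of each symbol in P = IV:
  I (current): A
  V (voltage, in volts): kg·m²/(s³·A)

Multiplying the contributions: [A] · [kg·m²/(s³·A)]
Adding exponents of each base unit: kg: 1, m: 2, s: -3
SI base units of electrical power: kg·m²/s³

The claimed units kg·m²/s³ match the derived units, so the claim is correct.

Answer: Yes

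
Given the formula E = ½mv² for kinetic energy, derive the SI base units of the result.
Units of each symbol in E = ½mv²:
  m (mass): kg
  v (speed): m/s  → to the power 2, contributes m²/s²
  The factor ½ is dimensionless.

Multiplying the contributions: [kg] · [m²/s²]
Adding exponents of each base unit: kg: 1, m: 2, s: -2
SI base units of kinetic energy: kg·m²/s²

Answer: kg·m²/s²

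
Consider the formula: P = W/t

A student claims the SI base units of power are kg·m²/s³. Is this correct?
Units of each symbol in P = W/t:
  W (work): kg·m²/s²
  t (time): s  → in the denominator, contributes 1/s

Multiplying the contributions: [kg·m²/s²] · [1/s]
Adding exponents of each base unit: kg: 1, m: 2, s: -3
SI base units of power: kg·m²/s³

The claimed units kg·m²/s³ match the derived units, so the claim is correct.

Answer: Yes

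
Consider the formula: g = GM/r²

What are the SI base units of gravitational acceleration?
Units of each symbol in g = GM/r²:
  G (gravitational constant): m³/(kg·s²)
  M (mass): kg
  r (distance): m  → to the power 2 in the denominator, contributes 1/m²

Multiplying the contributions: [m³/(kg·s²)] · [kg] · [1/m²]
Adding exponents of each base unit: m: 1, s: -2
SI base units of gravitational acceleration: m/s²

Answer: m/s²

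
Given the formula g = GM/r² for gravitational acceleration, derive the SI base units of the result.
Units of each symbol in g = GM/r²:
  G (gravitational constant): m³/(kg·s²)
  M (mass): kg
  r (distance): m  → to the power 2 in the denominator, contributes 1/m²

Multiplying the contributions: [m³/(kg·s²)] · [kg] · [1/m²]
Adding exponents of each base unit: m: 1, s: -2
SI base units of gravitational acceleration: m/s²

Answer: m/s²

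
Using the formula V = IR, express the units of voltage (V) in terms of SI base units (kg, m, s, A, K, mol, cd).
Units of each symbol in V = IR:
  I (current): A
  R (resistance, in ohms): kg·m²/(s³·A²)

Multiplying the contributions: [A] · [kg·m²/(s³·A²)]
Adding exponents of each base unit: kg: 1, m: 2, s: -3, A: -1
SI base units of voltage: kg·m²/(s³·A)

Answer: kg·m²/(s³·A)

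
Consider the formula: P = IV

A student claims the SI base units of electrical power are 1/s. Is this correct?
Units of each symbol in P = IV:
  I (current): A
  V (voltage, in volts): kg·m²/(s³·A)

Multiplying the contributions: [A] · [kg·m²/(s³·A)]
Adding exponents of each base unit: kg: 1, m: 2, s: -3
SI base units of electrical power: kg·m²/s³

The claimed units 1/s (exponents s: -1) do not match the derived units kg·m²/s³ (exponents kg: 1, m: 2, s: -3), so the claim is incorrect.

Answer: No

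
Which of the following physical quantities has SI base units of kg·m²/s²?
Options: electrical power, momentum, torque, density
Checking the SI base units of each option:
  electrical power (P = IV): kg·m²/s³  ✗
  momentum (p = mv): kg·m/s  ✗
  torque (τ = Fr): kg·m²/s²  ✓ matches
  density (ρ = m/V): kg/m³  ✗

Only torque has units kg·m²/s².

Answer: torque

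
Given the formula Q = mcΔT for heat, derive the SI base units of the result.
Units of each symbol in Q = mcΔT:
  m (mass): kg
  c (specific heat capacity, in J/(kg·K)): m²/(s²·K)
  ΔT (temperature change): K

Multiplying the contributions: [kg] · [m²/(s²·K)] · [K]
Adding exponents of each base unit: kg: 1, m: 2, s: -2
SI base units of heat: kg·m²/s²

Answer: kg·m²/s²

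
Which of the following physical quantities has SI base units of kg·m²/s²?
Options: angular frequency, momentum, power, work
Checking the SI base units of each option:
  angular frequency (ω = 2πf): 1/s  ✗
  momentum (p = mv): kg·m/s  ✗
  power (P = W/t): kg·m²/s³  ✗
  work (W = Fd): kg·m²/s²  ✓ matches

Only work has units kg·m²/s².

Answer: work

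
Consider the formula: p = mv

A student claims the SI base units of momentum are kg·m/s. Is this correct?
Units of each symbol in p = mv:
  m (mass): kg
  v (velocity): m/s

Multiplying the contributions: [kg] · [m/s]
Adding exponents of each base unit: kg: 1, m: 1, s: -1
SI base units of momentum: kg·m/s

The claimed units kg·m/s match the derived units, so the claim is correct.

Answer: Yes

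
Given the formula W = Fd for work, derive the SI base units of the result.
Units of each symbol in W = Fd:
  F (force): kg·m/s²
  d (displacement): m

Multiplying the contributions: [kg·m/s²] · [m]
Adding exponents of each base unit: kg: 1, m: 2, s: -2
SI base units of work: kg·m²/s²

Answer: kg·m²/s²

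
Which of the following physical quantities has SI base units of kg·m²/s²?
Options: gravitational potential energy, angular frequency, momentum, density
Checking the SI base units of each option:
  gravitational potential energy (U = -GMm/r): kg·m²/s²  ✓ matches
  angular frequency (ω = 2πf): 1/s  ✗
  momentum (p = mv): kg·m/s  ✗
  density (ρ = m/V): kg/m³  ✗

Only gravitational potential energy has units kg·m²/s².

Answer: gravitational potential energy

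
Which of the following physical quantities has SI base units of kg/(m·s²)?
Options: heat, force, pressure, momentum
Checking the SI base units of each option:
  heat (Q = mcΔT): kg·m²/s²  ✗
  force (F = ma): kg·m/s²  ✗
  pressure (P = F/A): kg/(m·s²)  ✓ matches
  momentum (p = mv): kg·m/s  ✗

Only pressure has units kg/(m·s²).

Answer: pressure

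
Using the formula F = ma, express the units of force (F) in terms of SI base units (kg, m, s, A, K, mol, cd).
Units of each symbol in F = ma:
  m (mass): kg
  a (acceleration): m/s²

Multiplying the contributions: [kg] · [m/s²]
Adding exponents of each base unit: kg: 1, m: 1, s: -2
SI base units of force: kg·m/s²

Answer: kg·m/s²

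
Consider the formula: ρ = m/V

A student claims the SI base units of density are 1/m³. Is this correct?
Units of each symbol in ρ = m/V:
  m (mass): kg
  V (volume): m³  → in the denominator, contributes 1/m³

Multiplying the contributions: [kg] · [1/m³]
Adding exponents of each base unit: kg: 1, m: -3
SI base units of density: kg/m³

The claimed units 1/m³ (exponents m: -3) do not match the derived units kg/m³ (exponents kg: 1, m: -3), so the claim is incorrect.

Answer: No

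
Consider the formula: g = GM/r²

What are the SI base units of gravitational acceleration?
Units of each symbol in g = GM/r²:
  G (gravitational constant): m³/(kg·s²)
  M (mass): kg
  r (distance): m  → to the power 2 in the denominator, contributes 1/m²

Multiplying the contributions: [m³/(kg·s²)] · [kg] · [1/m²]
Adding exponents of each base unit: m: 1, s: -2
SI base units of gravitational acceleration: m/s²

Answer: m/s²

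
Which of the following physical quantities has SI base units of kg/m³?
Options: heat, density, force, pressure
Checking the SI base units of each option:
  heat (Q = mcΔT): kg·m²/s²  ✗
  density (ρ = m/V): kg/m³  ✓ matches
  force (F = ma): kg·m/s²  ✗
  pressure (P = F/A): kg/(m·s²)  ✗

Only density has units kg/m³.

Answer: density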